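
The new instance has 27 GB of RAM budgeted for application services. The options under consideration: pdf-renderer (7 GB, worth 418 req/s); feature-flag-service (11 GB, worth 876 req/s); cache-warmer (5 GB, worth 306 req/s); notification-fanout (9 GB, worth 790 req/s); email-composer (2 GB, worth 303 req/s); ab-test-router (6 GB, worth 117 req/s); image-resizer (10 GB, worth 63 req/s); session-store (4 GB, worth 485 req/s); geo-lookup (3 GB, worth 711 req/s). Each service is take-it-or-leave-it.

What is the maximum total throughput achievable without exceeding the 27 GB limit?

Taking the top-ratio services first gives cache-warmer + notification-fanout + email-composer + session-store + geo-lookup for 2595 (23 GB).
Replace cache-warmer and email-composer with feature-flag-service: the trade gains 267 net, giving 2862 at 27 GB.
Runner-up pdf-renderer + feature-flag-service + email-composer + session-store + geo-lookup tops out at 2793.

2862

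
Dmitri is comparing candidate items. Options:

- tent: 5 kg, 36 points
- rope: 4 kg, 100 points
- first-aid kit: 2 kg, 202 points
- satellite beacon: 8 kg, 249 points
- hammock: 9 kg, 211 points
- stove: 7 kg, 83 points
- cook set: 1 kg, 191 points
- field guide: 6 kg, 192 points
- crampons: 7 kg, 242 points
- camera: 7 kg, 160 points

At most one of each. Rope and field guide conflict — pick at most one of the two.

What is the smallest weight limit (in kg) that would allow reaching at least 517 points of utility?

9

Minimise kg subject to total utility ≥ 517.
first-aid kit + cook set + field guide reaches 585 using 9 kg.
Below 9 kg the best achievable stays under 517.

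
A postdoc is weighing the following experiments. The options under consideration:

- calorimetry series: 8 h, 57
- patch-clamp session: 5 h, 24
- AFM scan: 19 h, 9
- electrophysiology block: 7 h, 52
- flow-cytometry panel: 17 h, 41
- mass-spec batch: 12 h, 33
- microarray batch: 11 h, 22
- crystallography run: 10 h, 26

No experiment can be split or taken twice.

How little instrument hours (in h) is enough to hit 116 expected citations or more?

20

Look for the lowest-instrument combination reaching 116.
calorimetry series + patch-clamp session + electrophysiology block reaches 133 using 20 h.
Any bundle with less than 20 h falls short of 116.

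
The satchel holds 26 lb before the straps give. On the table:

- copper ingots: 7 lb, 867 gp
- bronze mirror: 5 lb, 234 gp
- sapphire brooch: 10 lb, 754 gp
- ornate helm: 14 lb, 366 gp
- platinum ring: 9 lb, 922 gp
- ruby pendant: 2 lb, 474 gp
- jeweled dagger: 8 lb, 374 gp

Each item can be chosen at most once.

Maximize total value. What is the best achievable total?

2637

Taking the top-ratio items first gives copper ingots + bronze mirror + platinum ring + ruby pendant for 2497 (23 lb).
Replace bronze mirror with jeweled dagger: the trade gains 140 net, giving 2637 at 26 lb.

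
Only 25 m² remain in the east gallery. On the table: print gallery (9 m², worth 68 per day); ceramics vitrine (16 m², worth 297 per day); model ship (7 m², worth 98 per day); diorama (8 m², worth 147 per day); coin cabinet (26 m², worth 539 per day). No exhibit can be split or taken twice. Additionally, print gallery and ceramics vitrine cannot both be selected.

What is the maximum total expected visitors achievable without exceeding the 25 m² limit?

Taking ceramics vitrine + diorama: 24 m² used, 444 in expected visitors.

444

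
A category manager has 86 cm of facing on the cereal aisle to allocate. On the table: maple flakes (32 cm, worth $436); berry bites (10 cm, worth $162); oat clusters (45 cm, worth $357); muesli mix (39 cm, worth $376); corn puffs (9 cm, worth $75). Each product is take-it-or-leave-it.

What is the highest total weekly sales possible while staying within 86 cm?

Maple flakes + berry bites + muesli mix uses 81 of the 86 cm and totals 974.

974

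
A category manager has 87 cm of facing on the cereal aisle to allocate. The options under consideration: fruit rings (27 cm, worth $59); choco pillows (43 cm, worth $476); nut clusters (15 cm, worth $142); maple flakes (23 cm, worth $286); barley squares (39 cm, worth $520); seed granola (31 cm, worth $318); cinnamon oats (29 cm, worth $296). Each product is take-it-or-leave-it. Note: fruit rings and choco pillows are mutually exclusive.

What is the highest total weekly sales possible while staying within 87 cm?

996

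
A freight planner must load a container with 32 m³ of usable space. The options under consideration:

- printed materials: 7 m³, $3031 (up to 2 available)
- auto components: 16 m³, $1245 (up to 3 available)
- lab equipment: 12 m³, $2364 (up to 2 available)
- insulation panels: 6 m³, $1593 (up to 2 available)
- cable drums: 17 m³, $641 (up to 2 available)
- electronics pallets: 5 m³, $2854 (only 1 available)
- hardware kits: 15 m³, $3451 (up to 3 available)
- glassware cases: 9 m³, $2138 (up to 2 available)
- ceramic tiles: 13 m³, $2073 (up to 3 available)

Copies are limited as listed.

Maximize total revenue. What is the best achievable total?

12102

Ranking by ratio (revenue/m³): electronics pallets 570.80, printed materials 433.00, insulation panels 265.50, glassware cases 237.56.
Best packing: 2×printed materials + 2×insulation panels + electronics pallets — 31 m³, 12102 total.
Every other selection either busts 32 m³ or exceeds an availability limit or fails to beat 12102.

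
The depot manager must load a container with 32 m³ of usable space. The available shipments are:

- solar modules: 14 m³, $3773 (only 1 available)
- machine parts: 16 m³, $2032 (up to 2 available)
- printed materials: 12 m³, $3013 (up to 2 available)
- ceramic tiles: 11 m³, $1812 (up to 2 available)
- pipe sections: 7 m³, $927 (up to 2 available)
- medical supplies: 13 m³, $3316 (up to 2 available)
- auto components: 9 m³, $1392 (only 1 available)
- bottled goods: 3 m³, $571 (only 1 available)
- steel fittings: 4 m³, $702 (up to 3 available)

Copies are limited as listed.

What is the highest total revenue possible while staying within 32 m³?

7791

Taking the top-ratio shipments first gives solar modules + medical supplies + bottled goods for 7660 (30 m³).
The 3 m³ tied up in bottled goods is better spent on steel fittings — total rises to 7791 (31 m³).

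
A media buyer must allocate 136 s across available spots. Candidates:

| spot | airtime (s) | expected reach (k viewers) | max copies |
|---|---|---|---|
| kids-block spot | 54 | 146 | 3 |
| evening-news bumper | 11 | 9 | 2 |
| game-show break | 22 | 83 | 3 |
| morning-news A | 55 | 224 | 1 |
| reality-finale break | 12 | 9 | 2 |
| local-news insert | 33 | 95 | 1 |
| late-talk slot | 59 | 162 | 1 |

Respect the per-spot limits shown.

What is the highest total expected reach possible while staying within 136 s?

485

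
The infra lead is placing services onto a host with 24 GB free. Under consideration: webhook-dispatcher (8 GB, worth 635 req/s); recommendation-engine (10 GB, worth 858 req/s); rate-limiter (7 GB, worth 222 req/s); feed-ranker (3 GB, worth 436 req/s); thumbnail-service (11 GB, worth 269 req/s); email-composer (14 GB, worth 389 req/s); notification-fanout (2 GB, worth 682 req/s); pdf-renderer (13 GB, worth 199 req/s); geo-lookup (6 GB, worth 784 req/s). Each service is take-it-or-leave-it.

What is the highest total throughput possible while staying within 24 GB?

2760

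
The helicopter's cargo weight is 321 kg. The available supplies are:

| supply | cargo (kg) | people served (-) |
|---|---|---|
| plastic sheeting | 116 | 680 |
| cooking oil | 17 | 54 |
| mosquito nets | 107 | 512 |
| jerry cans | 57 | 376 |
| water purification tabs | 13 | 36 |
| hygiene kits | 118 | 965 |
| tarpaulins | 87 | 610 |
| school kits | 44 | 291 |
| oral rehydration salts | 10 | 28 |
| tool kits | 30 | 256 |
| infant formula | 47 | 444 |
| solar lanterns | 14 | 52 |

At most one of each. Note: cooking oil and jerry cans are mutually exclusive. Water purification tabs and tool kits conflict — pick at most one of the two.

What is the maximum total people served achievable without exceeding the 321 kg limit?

Ranking by ratio (people served/kg): infant formula 9.45, tool kits 8.53, hygiene kits 8.18.
The ratio heuristic lands on cooking oil + hygiene kits + tarpaulins + tool kits + infant formula + solar lanterns (2381) but leaves 8 kg idle.
Reworking the packing: jerry cans + hygiene kits + tarpaulins + oral rehydration salts + infant formula uses 319 kg and improves the total to 2423.

2423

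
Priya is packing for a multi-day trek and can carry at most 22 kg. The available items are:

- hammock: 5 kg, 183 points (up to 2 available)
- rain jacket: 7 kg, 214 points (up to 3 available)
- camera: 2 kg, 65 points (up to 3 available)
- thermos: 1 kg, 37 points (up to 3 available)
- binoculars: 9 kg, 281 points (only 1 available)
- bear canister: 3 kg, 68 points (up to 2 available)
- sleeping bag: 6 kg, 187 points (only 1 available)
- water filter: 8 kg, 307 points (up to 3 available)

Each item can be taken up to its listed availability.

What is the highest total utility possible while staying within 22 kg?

Ranking by ratio (utility/kg): water filter 38.38, thermos 37.00, hammock 36.60, camera 32.50.
Filling by ratio: camera + 3×thermos + 2×water filter for 790, with 1 kg left unused.
The 4 kg tied up in camera and 2×thermos is better spent on hammock — total rises to 834 (22 kg).

834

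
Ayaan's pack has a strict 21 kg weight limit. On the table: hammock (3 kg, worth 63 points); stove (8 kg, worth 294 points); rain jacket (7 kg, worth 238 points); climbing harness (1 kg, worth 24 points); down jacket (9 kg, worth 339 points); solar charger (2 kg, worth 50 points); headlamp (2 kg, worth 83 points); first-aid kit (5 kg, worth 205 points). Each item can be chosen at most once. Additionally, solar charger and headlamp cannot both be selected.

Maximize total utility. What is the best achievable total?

782

By utility per kg: headlamp 41.50, first-aid kit 41.00, down jacket 37.67 lead.
Best packing: rain jacket + down jacket + first-aid kit — 21 kg, 782 total.
An exhaustive check of the 256 subsets confirms 782.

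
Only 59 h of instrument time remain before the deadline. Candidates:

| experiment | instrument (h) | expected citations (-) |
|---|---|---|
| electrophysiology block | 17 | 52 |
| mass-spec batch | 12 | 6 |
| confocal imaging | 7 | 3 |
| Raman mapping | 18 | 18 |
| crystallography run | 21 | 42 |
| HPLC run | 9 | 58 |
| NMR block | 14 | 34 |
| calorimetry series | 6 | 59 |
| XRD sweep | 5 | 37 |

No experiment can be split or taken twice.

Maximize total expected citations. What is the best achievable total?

A density-first pass picks electrophysiology block + confocal imaging + HPLC run + NMR block + calorimetry series + XRD sweep — 243 at 58 h.
Dropping confocal imaging and NMR block frees 21 h; slotting in crystallography run (21 h) lifts the total to 248 at 58 h.
Every other selection either busts 59 h or fails to beat 248.

248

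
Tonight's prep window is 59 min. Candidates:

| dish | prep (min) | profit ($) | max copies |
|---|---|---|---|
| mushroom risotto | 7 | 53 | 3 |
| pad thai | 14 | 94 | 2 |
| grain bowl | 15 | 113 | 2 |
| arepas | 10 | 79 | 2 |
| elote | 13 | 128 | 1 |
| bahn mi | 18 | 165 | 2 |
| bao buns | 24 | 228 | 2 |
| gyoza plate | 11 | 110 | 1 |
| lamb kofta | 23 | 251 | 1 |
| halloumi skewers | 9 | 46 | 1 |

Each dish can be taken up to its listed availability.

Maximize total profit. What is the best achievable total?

Ranking by ratio (profit/min): lamb kofta 10.91, gyoza plate 10.00, elote 9.85, bao buns 9.50.
Greedy by ratio would take arepas + elote + gyoza plate + lamb kofta: 57 min used, total 568.
Dropping arepas and elote frees 23 min; slotting in bao buns (24 min) lifts the total to 589 at 58 min.
Nothing else within 59 min beats 589.

589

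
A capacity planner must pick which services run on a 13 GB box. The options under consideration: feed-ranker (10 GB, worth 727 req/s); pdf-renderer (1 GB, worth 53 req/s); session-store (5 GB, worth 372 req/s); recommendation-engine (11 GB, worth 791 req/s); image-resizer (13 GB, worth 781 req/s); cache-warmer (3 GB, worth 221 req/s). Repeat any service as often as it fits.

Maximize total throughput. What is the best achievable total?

965

By throughput per GB: session-store 74.40, cache-warmer 73.67, feed-ranker 72.70 lead.
Taking 2×session-store + cache-warmer: 13 GB used, 965 in throughput.
Nothing else within 13 GB beats 965.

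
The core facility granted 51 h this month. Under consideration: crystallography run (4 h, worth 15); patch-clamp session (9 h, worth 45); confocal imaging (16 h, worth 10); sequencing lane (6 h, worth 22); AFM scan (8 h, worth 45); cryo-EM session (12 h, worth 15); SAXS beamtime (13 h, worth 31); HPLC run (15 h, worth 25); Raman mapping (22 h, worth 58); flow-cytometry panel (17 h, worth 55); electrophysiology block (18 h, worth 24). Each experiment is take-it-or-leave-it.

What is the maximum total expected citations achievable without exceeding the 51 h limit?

191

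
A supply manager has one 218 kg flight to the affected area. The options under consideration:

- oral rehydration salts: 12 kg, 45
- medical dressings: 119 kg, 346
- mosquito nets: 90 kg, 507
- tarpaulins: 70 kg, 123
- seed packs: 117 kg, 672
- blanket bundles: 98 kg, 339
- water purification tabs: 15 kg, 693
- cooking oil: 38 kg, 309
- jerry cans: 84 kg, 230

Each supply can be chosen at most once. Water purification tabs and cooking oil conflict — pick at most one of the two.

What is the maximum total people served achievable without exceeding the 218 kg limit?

1595

Best packing: seed packs + water purification tabs + jerry cans — 216 kg, 1595 total.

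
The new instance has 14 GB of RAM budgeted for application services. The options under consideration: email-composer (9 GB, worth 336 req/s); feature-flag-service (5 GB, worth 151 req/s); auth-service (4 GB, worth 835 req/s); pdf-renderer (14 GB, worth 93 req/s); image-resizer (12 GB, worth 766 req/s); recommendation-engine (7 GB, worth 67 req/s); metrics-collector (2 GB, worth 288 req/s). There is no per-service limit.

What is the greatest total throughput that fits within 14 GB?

Ranking by ratio (throughput/GB): auth-service 208.75, metrics-collector 144.00, image-resizer 63.83.
Taking 3×auth-service + metrics-collector: 14 GB used, 2793 in throughput.
That's the maximum — no swap from here does better than 2793.

2793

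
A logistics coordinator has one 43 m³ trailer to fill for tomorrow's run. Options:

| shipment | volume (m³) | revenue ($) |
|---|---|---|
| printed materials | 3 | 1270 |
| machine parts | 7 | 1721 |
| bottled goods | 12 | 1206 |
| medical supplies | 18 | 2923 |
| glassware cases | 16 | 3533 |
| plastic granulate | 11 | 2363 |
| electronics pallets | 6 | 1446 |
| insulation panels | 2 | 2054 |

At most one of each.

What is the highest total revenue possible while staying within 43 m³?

11117

Greedy by ratio would take printed materials + machine parts + glassware cases + electronics pallets + insulation panels: 34 m³ used, total 10024.
Dropping printed materials frees 3 m³; slotting in plastic granulate (11 m³) lifts the total to 11117 at 42 m³.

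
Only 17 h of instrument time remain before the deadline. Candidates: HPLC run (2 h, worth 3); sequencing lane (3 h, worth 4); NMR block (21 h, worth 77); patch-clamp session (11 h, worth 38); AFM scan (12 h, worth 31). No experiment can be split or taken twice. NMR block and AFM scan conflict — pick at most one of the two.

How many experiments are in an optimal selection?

3

Best achievable expected citations is 45.
HPLC run + sequencing lane + patch-clamp session hits 45 at 16 h.
Any selection reaching 45 contains exactly 3 experiments.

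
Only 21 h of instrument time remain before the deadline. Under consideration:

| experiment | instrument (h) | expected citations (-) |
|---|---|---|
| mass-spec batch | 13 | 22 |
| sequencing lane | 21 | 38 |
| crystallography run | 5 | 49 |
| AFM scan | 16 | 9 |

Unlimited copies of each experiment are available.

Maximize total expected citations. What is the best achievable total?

196

The ratio ordering already packs tightly: 4×crystallography run, 20 h, 196.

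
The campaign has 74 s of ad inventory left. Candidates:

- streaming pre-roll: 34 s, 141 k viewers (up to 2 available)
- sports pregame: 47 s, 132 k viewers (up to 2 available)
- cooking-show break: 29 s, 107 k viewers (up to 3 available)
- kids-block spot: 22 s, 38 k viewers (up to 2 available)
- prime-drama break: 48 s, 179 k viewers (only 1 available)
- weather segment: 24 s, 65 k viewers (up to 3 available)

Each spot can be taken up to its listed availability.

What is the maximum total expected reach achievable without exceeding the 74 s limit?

282

The ratio ordering already packs tightly: 2×streaming pre-roll, 68 s, 282.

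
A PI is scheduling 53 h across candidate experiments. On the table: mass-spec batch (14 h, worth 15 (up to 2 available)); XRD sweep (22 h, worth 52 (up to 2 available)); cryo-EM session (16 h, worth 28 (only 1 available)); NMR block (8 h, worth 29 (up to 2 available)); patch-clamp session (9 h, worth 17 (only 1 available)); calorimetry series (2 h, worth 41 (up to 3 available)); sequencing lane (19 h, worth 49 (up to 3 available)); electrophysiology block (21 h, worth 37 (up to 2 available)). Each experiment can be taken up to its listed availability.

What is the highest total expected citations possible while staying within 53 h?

A density-first pass picks 2×NMR block + patch-clamp session + 3×calorimetry series + sequencing lane — 247 at 50 h.
The 17 h tied up in NMR block and patch-clamp session is better spent on sequencing lane — total rises to 250 (52 h).
No other feasible combination exceeds 250.

250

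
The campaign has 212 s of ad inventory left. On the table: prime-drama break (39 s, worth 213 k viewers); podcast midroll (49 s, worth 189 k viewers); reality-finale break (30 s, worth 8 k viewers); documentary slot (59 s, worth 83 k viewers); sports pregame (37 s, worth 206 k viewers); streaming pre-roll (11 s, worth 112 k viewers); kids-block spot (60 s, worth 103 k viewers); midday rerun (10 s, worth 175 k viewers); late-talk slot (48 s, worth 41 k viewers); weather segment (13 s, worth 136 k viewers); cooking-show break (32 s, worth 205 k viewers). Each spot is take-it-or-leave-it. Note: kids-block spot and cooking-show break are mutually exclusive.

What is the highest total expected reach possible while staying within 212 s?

The ratio ordering already packs tightly: prime-drama break + podcast midroll + sports pregame + streaming pre-roll + midday rerun + weather segment + cooking-show break, 191 s, 1236.
Runner-up prime-drama break + podcast midroll + reality-finale break + sports pregame + midday rerun + weather segment + cooking-show break tops out at 1132.

1236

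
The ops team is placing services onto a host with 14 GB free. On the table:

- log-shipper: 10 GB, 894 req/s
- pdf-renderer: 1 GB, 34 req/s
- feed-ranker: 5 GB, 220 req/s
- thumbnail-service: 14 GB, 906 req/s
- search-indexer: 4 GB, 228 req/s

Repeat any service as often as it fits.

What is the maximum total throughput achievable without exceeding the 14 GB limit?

Best packing: log-shipper + search-indexer — 14 GB, 1122 total.
Every other selection either busts 14 GB or fails to beat 1122.

1122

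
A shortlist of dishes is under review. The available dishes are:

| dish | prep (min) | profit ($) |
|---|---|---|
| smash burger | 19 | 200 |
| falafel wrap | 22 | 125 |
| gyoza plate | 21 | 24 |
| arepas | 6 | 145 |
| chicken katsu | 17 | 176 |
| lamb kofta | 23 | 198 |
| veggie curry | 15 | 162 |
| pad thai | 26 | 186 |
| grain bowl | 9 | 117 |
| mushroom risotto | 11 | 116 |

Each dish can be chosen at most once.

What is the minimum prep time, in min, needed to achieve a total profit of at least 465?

Need the lightest bundle worth ≥ 465.
arepas + chicken katsu + veggie curry: 483 profit at 38 min.
Any bundle with less than 38 min falls short of 465.

38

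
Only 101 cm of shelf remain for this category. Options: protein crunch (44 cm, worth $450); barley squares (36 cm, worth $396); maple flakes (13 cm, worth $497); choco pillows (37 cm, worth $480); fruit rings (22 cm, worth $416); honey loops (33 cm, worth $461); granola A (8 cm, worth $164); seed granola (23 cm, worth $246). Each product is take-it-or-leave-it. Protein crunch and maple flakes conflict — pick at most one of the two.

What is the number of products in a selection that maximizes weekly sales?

5

Best achievable weekly sales is 1784.
One optimal bundle: maple flakes + fruit rings + honey loops + granola A + seed granola (99 cm).
All optima have 5 products.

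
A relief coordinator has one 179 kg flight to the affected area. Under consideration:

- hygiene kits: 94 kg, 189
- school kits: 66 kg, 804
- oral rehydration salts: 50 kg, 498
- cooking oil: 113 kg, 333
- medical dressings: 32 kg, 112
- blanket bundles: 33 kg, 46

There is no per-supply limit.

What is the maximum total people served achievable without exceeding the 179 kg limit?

1800

Filling by ratio: 2×school kits + medical dressings for 1720, with 15 kg left unused.
The 98 kg tied up in school kits and medical dressings is better spent on 2×oral rehydration salts — total rises to 1800 (166 kg).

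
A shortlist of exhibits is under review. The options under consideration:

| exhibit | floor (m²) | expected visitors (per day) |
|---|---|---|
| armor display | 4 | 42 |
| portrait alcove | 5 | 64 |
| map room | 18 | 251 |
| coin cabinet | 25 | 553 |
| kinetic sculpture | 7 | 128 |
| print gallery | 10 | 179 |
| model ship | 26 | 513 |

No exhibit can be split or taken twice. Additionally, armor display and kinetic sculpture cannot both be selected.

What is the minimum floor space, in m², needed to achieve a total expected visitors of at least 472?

25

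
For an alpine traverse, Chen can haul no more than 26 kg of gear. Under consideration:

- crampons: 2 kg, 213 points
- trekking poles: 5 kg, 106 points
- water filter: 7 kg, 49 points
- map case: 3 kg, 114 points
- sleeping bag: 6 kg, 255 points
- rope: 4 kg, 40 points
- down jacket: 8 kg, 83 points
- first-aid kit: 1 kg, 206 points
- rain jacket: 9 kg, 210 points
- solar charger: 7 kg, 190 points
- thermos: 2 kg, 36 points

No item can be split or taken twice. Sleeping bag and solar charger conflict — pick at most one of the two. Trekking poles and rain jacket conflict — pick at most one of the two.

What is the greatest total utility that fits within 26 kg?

Taking crampons + map case + sleeping bag + rope + first-aid kit + rain jacket: 25 kg used, 1038 in utility.
Runner-up crampons + map case + sleeping bag + first-aid kit + rain jacket + thermos tops out at 1034.

1038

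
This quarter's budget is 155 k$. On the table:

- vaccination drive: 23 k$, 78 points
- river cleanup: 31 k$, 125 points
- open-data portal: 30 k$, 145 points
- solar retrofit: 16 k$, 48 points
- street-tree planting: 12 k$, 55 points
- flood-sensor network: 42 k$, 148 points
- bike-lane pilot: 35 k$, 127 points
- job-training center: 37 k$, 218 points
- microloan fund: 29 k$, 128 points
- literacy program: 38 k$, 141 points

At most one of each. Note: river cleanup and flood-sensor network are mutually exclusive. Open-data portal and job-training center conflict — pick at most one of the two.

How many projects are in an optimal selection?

5

The maximum projected impact within 155 k$ is 676.
For example vaccination drive + river cleanup + bike-lane pilot + job-training center + microloan fund achieves it, using 155 k$.
Every optimal selection uses 5 projects.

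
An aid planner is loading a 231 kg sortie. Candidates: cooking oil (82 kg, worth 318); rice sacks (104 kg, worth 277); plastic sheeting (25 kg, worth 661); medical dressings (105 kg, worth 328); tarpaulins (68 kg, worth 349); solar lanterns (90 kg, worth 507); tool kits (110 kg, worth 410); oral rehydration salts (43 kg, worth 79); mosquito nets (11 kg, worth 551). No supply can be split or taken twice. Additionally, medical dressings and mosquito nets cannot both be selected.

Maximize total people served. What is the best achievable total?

2068

Taking plastic sheeting + tarpaulins + solar lanterns + mosquito nets: 194 kg used, 2068 in people served.
Next best is cooking oil + plastic sheeting + solar lanterns + mosquito nets at 2037 (208 kg) — short by 31.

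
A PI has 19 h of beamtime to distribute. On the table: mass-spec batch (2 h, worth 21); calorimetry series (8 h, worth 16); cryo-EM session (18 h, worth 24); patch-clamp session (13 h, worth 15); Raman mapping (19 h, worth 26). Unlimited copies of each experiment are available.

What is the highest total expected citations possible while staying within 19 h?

189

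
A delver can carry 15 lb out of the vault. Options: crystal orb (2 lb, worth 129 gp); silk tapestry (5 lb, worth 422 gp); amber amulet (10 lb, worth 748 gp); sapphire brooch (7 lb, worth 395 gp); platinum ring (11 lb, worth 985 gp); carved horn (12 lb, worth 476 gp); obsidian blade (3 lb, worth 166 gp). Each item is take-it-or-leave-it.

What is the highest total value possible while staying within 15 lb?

1170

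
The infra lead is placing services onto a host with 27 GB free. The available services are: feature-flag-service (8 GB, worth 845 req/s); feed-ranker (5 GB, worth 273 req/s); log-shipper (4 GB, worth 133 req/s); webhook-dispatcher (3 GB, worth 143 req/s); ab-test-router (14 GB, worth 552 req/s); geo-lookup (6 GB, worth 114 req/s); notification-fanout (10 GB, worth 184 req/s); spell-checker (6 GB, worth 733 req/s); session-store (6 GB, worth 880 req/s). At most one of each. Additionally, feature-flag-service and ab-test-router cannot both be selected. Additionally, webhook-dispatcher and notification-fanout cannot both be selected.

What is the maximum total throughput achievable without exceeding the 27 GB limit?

2734

Density check — session-store 146.67, spell-checker 122.17, feature-flag-service 105.62 are the best per GB.
The ratio heuristic lands on feature-flag-service + feed-ranker + spell-checker + session-store (2731) but leaves 2 GB idle.
The 5 GB tied up in feed-ranker is better spent on log-shipper + webhook-dispatcher — total rises to 2734 (27 GB).
Next best is feature-flag-service + feed-ranker + spell-checker + session-store at 2731 (25 GB) — short by 3.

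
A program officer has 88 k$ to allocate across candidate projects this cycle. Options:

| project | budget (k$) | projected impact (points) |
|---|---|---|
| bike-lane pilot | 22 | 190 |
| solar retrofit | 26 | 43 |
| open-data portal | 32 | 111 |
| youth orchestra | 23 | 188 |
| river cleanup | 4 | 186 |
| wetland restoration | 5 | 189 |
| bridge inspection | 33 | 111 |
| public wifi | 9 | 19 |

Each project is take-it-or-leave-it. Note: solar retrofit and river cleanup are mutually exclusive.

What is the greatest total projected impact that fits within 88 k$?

864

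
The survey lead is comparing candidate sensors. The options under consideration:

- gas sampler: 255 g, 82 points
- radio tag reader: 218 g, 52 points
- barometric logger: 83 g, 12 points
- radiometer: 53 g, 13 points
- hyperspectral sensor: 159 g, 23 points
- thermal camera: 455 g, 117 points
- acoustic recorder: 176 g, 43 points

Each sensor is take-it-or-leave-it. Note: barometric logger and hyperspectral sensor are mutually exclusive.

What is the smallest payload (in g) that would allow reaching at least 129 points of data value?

473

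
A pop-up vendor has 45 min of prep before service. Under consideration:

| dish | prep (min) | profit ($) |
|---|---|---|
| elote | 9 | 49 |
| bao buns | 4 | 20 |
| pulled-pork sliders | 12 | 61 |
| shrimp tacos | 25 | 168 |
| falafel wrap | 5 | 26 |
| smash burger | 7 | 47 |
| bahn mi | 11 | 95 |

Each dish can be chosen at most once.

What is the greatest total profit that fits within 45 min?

312

A density-first pass picks shrimp tacos + smash burger + bahn mi — 310 at 43 min.
The 7 min tied up in smash burger is better spent on elote — total rises to 312 (45 min).
Nothing else within 45 min beats 312.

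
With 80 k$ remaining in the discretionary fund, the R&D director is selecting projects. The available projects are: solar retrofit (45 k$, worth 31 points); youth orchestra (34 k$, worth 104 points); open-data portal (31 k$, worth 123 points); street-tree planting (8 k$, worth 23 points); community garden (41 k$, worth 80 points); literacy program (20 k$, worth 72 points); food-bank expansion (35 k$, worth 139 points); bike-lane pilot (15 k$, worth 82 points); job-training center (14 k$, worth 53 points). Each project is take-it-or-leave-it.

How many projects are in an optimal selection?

4

The maximum projected impact within 80 k$ is 330.
open-data portal + literacy program + bike-lane pilot + job-training center hits 330 at 80 k$.
Any selection reaching 330 contains exactly 4 projects.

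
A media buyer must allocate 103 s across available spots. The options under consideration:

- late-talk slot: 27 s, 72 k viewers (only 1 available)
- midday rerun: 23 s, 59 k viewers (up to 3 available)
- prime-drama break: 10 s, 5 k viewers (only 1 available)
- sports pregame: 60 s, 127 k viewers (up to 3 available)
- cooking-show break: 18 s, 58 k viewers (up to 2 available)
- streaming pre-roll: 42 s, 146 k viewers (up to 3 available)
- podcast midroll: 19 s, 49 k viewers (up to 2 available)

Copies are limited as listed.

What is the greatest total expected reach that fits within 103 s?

350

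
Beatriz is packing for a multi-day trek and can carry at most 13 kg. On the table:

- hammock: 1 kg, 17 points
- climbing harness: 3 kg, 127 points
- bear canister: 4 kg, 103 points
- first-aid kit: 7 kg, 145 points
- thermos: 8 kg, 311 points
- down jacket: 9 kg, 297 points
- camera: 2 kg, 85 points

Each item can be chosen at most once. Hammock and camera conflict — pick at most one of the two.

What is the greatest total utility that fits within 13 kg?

The ratio ordering already packs tightly: climbing harness + thermos + camera, 13 kg, 523.
Every other selection either busts 13 kg or breaks a pairing rule or fails to beat 523.

523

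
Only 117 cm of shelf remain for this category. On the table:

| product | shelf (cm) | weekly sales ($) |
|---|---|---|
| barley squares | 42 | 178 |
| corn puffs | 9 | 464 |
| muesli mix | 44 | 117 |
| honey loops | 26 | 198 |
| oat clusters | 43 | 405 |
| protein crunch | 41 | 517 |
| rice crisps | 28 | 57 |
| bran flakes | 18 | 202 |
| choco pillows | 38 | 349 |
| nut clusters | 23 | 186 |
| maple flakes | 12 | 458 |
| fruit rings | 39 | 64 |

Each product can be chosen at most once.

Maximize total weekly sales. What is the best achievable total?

1844

Ranking by ratio (weekly sales/cm): corn puffs 51.56, maple flakes 38.17, protein crunch 12.61, bran flakes 11.22.
Greedy by ratio would take corn puffs + protein crunch + bran flakes + nut clusters + maple flakes: 103 cm used, total 1827.
Replace bran flakes and nut clusters with oat clusters: the trade gains 17 net, giving 1844 at 105 cm.
Next best is corn puffs + honey loops + protein crunch + bran flakes + maple flakes at 1839 (106 cm) — short by 5.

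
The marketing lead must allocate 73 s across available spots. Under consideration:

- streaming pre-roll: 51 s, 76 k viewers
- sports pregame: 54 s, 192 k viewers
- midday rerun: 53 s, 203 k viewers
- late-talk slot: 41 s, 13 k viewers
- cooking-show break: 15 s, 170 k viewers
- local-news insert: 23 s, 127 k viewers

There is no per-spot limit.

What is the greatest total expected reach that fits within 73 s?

680

Taking 4×cooking-show break: 60 s used, 680 in expected reach.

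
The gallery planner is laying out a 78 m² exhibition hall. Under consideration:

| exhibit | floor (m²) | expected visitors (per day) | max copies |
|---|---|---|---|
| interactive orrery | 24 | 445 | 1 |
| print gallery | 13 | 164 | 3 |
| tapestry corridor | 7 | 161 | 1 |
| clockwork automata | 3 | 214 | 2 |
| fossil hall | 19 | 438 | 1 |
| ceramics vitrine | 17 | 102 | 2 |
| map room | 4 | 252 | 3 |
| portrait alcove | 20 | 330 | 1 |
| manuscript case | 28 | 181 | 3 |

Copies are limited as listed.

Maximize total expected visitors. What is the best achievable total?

The ratio heuristic lands on interactive orrery + tapestry corridor + 2×clockwork automata + fossil hall + 3×map room (2228) but leaves 10 m² idle.
Replace interactive orrery with print gallery + portrait alcove: the trade gains 49 net, giving 2277 at 77 m².

2277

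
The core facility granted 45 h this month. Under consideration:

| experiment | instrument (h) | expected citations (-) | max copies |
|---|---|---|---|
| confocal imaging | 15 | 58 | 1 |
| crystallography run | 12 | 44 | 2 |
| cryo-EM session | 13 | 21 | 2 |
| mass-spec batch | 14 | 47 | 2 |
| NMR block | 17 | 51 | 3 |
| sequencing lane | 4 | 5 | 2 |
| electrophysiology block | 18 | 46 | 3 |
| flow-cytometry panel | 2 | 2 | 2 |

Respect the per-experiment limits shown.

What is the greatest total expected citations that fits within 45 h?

154

Greedy by ratio would take confocal imaging + 2×crystallography run + sequencing lane + flow-cytometry panel: 45 h used, total 153.
The 28 h tied up in 2×crystallography run and sequencing lane is better spent on 2×mass-spec batch — total rises to 154 (45 h).
Nothing else within 45 h beats 154.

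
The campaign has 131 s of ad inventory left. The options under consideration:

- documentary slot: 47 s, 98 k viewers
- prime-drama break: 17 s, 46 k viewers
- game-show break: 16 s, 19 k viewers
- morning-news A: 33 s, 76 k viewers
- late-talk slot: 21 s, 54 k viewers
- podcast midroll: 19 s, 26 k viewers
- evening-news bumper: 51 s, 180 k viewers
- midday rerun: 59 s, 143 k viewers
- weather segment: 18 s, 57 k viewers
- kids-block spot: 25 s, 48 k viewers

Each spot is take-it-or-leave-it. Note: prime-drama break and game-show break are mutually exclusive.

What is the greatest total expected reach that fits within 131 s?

380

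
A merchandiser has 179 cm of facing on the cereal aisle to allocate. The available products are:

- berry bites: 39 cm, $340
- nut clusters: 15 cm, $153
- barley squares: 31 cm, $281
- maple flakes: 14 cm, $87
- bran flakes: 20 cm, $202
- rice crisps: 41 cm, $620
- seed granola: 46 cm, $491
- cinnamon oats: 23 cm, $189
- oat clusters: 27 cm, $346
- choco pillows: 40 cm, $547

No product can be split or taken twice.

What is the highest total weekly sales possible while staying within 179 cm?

2206

Density check — rice crisps 15.12, choco pillows 13.68, oat clusters 12.81, seed granola 10.67 are the best per cm.
Taking the top-ratio products first gives nut clusters + rice crisps + seed granola + oat clusters + choco pillows for 2157 (169 cm).
The 15 cm tied up in nut clusters is better spent on bran flakes — total rises to 2206 (174 cm).
Runner-up rice crisps + seed granola + cinnamon oats + oat clusters + choco pillows tops out at 2193.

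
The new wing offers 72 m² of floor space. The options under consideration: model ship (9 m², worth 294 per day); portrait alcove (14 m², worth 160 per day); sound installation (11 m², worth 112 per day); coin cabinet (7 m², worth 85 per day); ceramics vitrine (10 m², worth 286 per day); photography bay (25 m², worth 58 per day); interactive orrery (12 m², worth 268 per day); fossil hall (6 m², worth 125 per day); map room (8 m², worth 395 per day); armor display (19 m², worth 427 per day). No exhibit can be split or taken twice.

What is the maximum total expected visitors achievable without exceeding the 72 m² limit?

1880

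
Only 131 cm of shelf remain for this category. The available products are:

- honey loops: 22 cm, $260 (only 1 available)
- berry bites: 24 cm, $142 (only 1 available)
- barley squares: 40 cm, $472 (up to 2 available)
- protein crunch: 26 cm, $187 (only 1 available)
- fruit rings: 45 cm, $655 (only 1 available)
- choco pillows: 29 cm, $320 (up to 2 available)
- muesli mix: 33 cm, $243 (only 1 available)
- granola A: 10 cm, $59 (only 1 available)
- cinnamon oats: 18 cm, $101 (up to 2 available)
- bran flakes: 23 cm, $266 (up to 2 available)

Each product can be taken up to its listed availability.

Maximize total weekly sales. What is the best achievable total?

Density check — fruit rings 14.56, honey loops 11.82, barley squares 11.80 are the best per cm.
Taking the top-ratio products first gives honey loops + barley squares + fruit rings + bran flakes for 1653 (130 cm).
Dropping honey loops frees 22 cm; slotting in bran flakes (23 cm) lifts the total to 1659 at 131 cm.
Every other selection either busts 131 cm or exceeds an availability limit or fails to beat 1659.

1659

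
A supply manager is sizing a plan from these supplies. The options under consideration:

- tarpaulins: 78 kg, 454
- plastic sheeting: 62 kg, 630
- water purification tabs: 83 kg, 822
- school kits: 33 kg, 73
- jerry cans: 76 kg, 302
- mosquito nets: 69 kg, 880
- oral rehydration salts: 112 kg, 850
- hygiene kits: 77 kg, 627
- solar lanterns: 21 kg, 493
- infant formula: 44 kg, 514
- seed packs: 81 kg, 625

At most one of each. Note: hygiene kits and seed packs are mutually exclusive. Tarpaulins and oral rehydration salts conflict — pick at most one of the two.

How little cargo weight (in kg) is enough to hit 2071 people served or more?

Minimise kg subject to total people served ≥ 2071.
water purification tabs + mosquito nets + solar lanterns: 2195 people served at 173 kg.
No combination under 173 kg hits 2071.

173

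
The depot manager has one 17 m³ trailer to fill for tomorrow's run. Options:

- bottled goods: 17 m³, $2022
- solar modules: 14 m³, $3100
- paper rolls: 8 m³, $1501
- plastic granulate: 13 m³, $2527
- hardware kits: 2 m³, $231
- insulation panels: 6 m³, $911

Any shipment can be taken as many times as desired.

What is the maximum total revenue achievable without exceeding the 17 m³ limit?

3331

The ratio ordering already packs tightly: solar modules + hardware kits, 16 m³, 3331.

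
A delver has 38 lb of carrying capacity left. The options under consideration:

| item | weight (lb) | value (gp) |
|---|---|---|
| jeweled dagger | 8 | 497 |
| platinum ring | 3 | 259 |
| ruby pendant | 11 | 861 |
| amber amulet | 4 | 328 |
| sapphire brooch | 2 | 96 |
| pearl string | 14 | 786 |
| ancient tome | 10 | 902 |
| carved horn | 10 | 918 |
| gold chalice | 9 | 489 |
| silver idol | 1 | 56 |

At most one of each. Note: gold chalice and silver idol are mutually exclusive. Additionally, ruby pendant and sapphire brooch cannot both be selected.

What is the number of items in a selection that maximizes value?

5

Optimal total is 3268.
platinum ring + ruby pendant + amber amulet + ancient tome + carved horn hits 3268 at 38 lb.
Any selection reaching 3268 contains exactly 5 items.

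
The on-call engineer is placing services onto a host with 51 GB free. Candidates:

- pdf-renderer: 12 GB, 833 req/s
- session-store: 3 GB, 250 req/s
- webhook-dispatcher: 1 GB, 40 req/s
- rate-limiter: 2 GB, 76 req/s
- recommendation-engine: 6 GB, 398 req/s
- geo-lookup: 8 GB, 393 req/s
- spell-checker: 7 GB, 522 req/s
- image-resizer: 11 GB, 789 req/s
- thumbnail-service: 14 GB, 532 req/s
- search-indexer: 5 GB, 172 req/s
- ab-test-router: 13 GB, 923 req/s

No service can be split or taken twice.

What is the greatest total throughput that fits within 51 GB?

Filling by ratio: pdf-renderer + session-store + webhook-dispatcher + rate-limiter + spell-checker + image-resizer + ab-test-router for 3433, with 2 GB left unused.
The 4 GB tied up in session-store and webhook-dispatcher is better spent on recommendation-engine — total rises to 3541 (51 GB).

3541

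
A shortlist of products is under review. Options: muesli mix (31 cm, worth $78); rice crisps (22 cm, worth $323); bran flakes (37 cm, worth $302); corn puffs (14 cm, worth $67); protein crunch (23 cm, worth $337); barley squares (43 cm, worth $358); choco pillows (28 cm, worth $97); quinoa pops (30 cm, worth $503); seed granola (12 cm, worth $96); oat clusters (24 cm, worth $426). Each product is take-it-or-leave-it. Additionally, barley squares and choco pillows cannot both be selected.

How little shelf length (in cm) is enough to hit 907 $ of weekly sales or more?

54

Look for the lowest-shelf combination reaching 907.
Taking quinoa pops + oat clusters gives 929 (≥ 907) for 54 cm.
Below 54 cm the best achievable stays under 907.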